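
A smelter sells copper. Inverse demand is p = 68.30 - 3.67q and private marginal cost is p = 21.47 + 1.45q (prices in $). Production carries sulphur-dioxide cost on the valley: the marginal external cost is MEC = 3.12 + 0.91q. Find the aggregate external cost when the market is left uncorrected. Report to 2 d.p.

$66.60

Market equilibrium (private): 21.47 + 1.45q = 68.30 - 3.67q → q_m = 9.1465.
Total external cost = ∫₀^{q_m} (3.12 + 0.91q) dq = 3.12×9.1465 + ½×0.91×9.1465² = 66.6017.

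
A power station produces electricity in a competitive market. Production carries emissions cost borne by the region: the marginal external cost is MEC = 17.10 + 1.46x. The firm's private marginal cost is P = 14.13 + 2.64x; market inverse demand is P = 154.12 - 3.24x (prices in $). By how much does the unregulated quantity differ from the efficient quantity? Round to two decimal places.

Market equilibrium (private): 14.13 + 2.64x = 154.12 - 3.24x → x_m = 23.8078.
Social marginal cost = private MC + MEC = 31.23 + 4.10x.
Set SMC = demand: 31.23 + 4.10x = 154.12 - 3.24x → x* = 16.7425.
Gap = |23.8078 − 16.7425| = 7.0653.

7.07 units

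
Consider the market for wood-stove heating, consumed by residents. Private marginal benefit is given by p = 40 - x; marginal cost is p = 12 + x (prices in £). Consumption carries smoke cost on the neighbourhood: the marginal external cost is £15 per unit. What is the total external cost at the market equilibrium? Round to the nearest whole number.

£210

Market equilibrium (private): 12 + x = 40 - x → x_m = 14.0000.
Total external cost = MEC × x_m = 15 × 14.0000 = 210.0000.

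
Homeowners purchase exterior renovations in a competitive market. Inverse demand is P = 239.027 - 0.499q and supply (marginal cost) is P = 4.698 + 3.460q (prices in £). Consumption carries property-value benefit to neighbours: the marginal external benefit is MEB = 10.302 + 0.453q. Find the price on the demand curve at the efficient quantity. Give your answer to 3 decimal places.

P = £204.209

Social marginal benefit = demand + MEB = 249.329 - 0.046q.
Set SMB = MC: 249.329 - 0.046q = 4.698 + 3.460q → q* = 69.7750.
Consumer price on the demand curve at q*: 239.027 − 0.499×69.7750 = 204.2093.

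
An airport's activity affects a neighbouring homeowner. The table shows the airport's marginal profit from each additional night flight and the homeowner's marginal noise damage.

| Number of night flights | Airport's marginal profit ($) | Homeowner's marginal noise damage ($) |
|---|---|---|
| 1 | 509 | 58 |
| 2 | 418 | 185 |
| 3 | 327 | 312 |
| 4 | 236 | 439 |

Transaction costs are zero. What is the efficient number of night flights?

3

Bargaining reaches the level where marginal profit last exceeds marginal noise damage.
That holds through level 3 (327 ≥ 312) but not at 4 (236 < 439).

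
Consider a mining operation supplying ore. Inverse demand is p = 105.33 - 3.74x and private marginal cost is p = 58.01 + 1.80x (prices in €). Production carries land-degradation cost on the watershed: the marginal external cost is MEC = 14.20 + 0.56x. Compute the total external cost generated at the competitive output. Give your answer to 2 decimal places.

€141.72

Market equilibrium (private): 58.01 + 1.80x = 105.33 - 3.74x → x_m = 8.5415.
Total external cost = ∫₀^{x_m} (14.20 + 0.56x) dx = 14.20×8.5415 + ½×0.56×8.5415² = 141.7173.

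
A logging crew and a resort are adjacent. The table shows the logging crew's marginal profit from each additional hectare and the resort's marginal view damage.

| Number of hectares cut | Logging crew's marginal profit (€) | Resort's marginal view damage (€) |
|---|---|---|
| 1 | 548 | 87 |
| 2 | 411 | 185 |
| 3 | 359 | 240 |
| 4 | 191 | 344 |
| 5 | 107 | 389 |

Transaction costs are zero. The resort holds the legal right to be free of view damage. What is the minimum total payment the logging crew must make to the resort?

Efficient level: marginal profit ≥ marginal view damage through level 3, so k* = 3.
With the resort holding the right, the logging crew must at least compensate total damage at k*: 87 + 185 + 240 = 512.

€512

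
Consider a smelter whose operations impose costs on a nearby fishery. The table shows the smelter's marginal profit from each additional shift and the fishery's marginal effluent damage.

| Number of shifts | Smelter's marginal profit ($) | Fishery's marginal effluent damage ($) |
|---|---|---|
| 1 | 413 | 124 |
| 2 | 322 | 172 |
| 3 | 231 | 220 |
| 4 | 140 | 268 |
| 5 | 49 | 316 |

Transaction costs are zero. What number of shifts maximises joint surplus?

3

Bargaining reaches the level where marginal profit last exceeds marginal effluent damage.
That holds through level 3 (231 ≥ 220) but not at 4 (140 < 268).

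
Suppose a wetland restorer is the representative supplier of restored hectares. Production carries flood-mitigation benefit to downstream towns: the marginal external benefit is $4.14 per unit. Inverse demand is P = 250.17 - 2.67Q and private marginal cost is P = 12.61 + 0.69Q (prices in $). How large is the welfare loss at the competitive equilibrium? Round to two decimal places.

DWL = $2.55

Market equilibrium (private): 12.61 + 0.69Q = 250.17 - 2.67Q → Q_m = 70.7024.
Social marginal cost = private MC − MEB = 8.47 + 0.69Q.
Set SMC = demand: 8.47 + 0.69Q = 250.17 - 2.67Q → Q* = 71.9345.
The loss is the area between SMC and demand from Q* to Q_m; with linear curves that's a triangle of height MEB(Q_m).
DWL = ½ × 1.2321 × 4.1400 = 2.5504.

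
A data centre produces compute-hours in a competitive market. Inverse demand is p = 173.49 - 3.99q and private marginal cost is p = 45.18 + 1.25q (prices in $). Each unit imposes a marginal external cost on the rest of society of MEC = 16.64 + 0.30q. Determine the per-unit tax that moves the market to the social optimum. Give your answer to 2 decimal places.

Social marginal cost = private MC + MEC = 61.82 + 1.55q.
Set SMC = demand: 61.82 + 1.55q = 173.49 - 3.99q → q* = 20.1570.
The Pigouvian tax equals MEC at q*: 16.64 + 0.30×20.1570 = 22.6871.

tax = $22.69 per unit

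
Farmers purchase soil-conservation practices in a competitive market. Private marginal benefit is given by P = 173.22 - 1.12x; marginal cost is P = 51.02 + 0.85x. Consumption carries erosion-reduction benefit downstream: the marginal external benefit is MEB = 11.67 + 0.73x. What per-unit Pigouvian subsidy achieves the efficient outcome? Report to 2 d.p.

subsidy = 90.48 per unit

Social marginal benefit = demand + MEB = 184.89 - 0.39x.
Set SMB = MC: 184.89 - 0.39x = 51.02 + 0.85x → x* = 107.9597.
The Pigouvian subsidy equals MEB at x*: 11.67 + 0.73×107.9597 = 90.4806.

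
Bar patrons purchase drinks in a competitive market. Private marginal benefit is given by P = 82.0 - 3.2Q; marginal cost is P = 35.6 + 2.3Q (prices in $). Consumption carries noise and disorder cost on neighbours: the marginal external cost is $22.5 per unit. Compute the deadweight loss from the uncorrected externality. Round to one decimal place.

DWL = $46.0

Market equilibrium (private): 35.6 + 2.3Q = 82.0 - 3.2Q → Q_m = 8.4364.
Social marginal benefit = demand − MEC = 59.5 - 3.2Q.
Set SMB = MC: 59.5 - 3.2Q = 35.6 + 2.3Q → Q* = 4.3455.
The welfare-loss triangle has base |Q_m − Q*| and height MEC(Q_m) (the vertical gap between SMB and MC is zero at Q* and MEC at Q_m).
DWL = ½ × 4.0909 × 22.5000 = 46.0226.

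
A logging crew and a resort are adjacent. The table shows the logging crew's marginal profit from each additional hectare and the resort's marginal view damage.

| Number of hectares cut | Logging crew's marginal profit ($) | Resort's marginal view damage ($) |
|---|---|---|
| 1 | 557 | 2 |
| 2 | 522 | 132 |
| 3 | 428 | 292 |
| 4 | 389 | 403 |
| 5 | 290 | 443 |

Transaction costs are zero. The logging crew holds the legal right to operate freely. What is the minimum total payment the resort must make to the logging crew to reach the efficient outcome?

$679

Left alone the logging crew would choose level 5 (marginal profit stays positive).
Efficient level: k* = 3 (marginal profit ≥ marginal view damage through 3).
The resort must at least cover the logging crew's forgone profit from cutting 5→3: 389 + 290 = 679.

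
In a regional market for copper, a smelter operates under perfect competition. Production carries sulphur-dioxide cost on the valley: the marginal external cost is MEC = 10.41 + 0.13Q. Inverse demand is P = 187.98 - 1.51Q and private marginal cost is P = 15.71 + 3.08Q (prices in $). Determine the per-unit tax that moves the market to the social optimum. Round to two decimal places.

Social marginal cost = private MC + MEC = 26.12 + 3.21Q.
Set SMC = demand: 26.12 + 3.21Q = 187.98 - 1.51Q → Q* = 34.2924.
The Pigouvian tax equals MEC at Q*: 10.41 + 0.13×34.2924 = 14.8680.

tax = $14.87 per unit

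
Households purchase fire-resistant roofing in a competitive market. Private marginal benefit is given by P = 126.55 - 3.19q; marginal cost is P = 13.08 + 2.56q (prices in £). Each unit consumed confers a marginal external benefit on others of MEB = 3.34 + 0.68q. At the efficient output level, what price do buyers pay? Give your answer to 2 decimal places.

P = £53.05

Social marginal benefit = demand + MEB = 129.89 - 2.51q.
Set SMB = MC: 129.89 - 2.51q = 13.08 + 2.56q → q* = 23.0394.
Consumer price on the demand curve at q*: 126.55 − 3.19×23.0394 = 53.0543.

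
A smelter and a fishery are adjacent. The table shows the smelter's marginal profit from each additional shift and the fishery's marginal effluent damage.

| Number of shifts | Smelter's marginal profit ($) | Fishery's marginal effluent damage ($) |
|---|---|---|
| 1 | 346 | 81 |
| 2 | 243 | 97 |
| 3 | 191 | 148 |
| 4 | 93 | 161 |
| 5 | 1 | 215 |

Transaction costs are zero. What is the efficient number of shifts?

3

Bargaining reaches the level where marginal profit last exceeds marginal effluent damage.
That holds through level 3 (191 ≥ 148) but not at 4 (93 < 161).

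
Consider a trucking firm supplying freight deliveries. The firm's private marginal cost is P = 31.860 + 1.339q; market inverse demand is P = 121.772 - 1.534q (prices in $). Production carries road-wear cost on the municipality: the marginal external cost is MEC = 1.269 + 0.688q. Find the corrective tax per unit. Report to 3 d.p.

Social marginal cost = private MC + MEC = 33.129 + 2.027q.
Set SMC = demand: 33.129 + 2.027q = 121.772 - 1.534q → q* = 24.8927.
The Pigouvian tax equals MEC at q*: 1.269 + 0.688×24.8927 = 18.3952.

tax = $18.395 per unit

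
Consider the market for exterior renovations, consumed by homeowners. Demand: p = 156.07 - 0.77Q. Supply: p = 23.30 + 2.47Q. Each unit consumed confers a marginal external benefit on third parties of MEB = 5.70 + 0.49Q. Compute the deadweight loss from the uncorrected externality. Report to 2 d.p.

DWL = 120.83

Market equilibrium (private): 23.30 + 2.47Q = 156.07 - 0.77Q → Q_m = 40.9784.
Social marginal benefit = demand + MEB = 161.77 - 0.28Q.
Set SMB = MC: 161.77 - 0.28Q = 23.30 + 2.47Q → Q* = 50.3527.
Height of the DWL triangle at Q_m is SMB(Q_m) − MC(Q_m) = MEB(Q_m) = 25.7794.
DWL = ½ × 9.3743 × 25.7794 = 120.8319.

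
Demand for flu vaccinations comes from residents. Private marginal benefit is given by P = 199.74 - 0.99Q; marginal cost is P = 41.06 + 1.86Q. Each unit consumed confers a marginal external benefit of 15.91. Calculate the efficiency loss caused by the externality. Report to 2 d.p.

DWL = 44.41

Market equilibrium (private): 41.06 + 1.86Q = 199.74 - 0.99Q → Q_m = 55.6772.
Social marginal benefit = demand + MEB = 215.65 - 0.99Q.
Set SMB = MC: 215.65 - 0.99Q = 41.06 + 1.86Q → Q* = 61.2596.
Height of the DWL triangle at Q_m is SMB(Q_m) − MC(Q_m) = MEB(Q_m) = 15.9100.
DWL = ½ × 5.5824 × 15.9100 = 44.4080.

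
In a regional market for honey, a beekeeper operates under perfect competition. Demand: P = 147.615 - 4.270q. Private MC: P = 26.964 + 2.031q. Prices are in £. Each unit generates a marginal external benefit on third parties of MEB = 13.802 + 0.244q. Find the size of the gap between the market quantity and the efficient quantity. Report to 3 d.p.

3.050 units

Market equilibrium (private): 26.964 + 2.031q = 147.615 - 4.270q → q_m = 19.1479.
Social marginal cost = private MC − MEB = 13.162 + 1.787q.
Set SMC = demand: 13.162 + 1.787q = 147.615 - 4.270q → q* = 22.1980.
Gap = |19.1479 − 22.1980| = 3.0501.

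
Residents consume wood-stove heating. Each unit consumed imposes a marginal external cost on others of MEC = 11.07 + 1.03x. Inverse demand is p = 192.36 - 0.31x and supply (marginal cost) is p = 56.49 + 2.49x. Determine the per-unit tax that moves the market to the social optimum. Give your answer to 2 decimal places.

tax = 44.63 per unit

Social marginal benefit = demand − MEC = 181.29 - 1.34x.
Set SMB = MC: 181.29 - 1.34x = 56.49 + 2.49x → x* = 32.5849.
The Pigouvian tax equals MEC at x*: 11.07 + 1.03×32.5849 = 44.6324.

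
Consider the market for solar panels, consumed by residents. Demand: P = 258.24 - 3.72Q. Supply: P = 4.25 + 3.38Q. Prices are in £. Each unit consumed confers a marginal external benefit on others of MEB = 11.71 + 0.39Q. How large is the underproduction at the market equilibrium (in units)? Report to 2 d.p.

3.82 units

Market equilibrium (private): 4.25 + 3.38Q = 258.24 - 3.72Q → Q_m = 35.7732.
Social marginal benefit = demand + MEB = 269.95 - 3.33Q.
Set SMB = MC: 269.95 - 3.33Q = 4.25 + 3.38Q → Q* = 39.5976.
Gap = |35.7732 − 39.5976| = 3.8244.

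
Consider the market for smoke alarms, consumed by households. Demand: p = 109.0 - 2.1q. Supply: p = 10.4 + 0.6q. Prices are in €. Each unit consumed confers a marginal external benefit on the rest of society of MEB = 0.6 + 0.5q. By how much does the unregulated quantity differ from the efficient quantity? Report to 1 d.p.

8.6 units

Market equilibrium (private): 10.4 + 0.6q = 109.0 - 2.1q → q_m = 36.5185.
Social marginal benefit = demand + MEB = 109.6 - 1.6q.
Set SMB = MC: 109.6 - 1.6q = 10.4 + 0.6q → q* = 45.0909.
Gap = |36.5185 − 45.0909| = 8.5724.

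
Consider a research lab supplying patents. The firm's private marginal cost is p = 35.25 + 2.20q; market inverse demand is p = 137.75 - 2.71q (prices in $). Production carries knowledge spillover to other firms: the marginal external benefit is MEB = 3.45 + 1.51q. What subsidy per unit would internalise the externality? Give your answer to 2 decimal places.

Social marginal cost = private MC − MEB = 31.80 + 0.69q.
Set SMC = demand: 31.80 + 0.69q = 137.75 - 2.71q → q* = 31.1618.
The Pigouvian subsidy equals MEB at q*: 3.45 + 1.51×31.1618 = 50.5043.

subsidy = $50.50 per unit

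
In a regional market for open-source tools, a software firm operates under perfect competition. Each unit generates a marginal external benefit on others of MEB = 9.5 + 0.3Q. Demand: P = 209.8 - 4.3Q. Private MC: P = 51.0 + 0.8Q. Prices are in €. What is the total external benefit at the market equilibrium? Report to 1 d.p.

€441.2

Market equilibrium (private): 51.0 + 0.8Q = 209.8 - 4.3Q → Q_m = 31.1373.
Total external benefit = ∫₀^{Q_m} (9.5 + 0.3Q) dQ = 9.5×31.1373 + ½×0.3×31.1373² = 441.2341.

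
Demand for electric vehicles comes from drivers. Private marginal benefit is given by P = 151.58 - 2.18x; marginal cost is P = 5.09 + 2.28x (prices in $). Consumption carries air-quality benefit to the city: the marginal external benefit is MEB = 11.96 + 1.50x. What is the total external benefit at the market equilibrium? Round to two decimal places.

$1201.94

Market equilibrium (private): 5.09 + 2.28x = 151.58 - 2.18x → x_m = 32.8453.
Total external benefit = ∫₀^{x_m} (11.96 + 1.50x) dx = 11.96×32.8453 + ½×1.50×32.8453² = 1201.9401.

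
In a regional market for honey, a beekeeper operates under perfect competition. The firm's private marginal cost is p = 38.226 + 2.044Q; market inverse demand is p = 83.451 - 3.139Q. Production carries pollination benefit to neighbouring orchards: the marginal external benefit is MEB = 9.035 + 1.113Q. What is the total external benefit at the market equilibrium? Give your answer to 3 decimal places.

121.206

Market equilibrium (private): 38.226 + 2.044Q = 83.451 - 3.139Q → Q_m = 8.7256.
Total external benefit = ∫₀^{Q_m} (9.035 + 1.113Q) dQ = 9.035×8.7256 + ½×1.113×8.7256² = 121.2055.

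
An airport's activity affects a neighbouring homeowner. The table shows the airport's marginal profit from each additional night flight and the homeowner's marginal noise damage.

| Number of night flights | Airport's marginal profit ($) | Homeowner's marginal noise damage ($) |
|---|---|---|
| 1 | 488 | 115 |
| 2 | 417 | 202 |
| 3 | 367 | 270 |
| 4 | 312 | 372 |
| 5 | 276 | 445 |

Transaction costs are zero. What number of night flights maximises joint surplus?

Bargaining reaches the level where marginal profit last exceeds marginal noise damage.
That holds through level 3 (367 ≥ 270) but not at 4 (312 < 372).

3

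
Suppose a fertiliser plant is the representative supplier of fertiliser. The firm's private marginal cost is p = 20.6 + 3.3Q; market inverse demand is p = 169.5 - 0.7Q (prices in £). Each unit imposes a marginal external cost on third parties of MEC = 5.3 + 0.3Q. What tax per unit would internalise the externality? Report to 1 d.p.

Social marginal cost = private MC + MEC = 25.9 + 3.6Q.
Set SMC = demand: 25.9 + 3.6Q = 169.5 - 0.7Q → Q* = 33.3953.
The Pigouvian tax equals MEC at Q*: 5.3 + 0.3×33.3953 = 15.3186.

tax = £15.3 per unit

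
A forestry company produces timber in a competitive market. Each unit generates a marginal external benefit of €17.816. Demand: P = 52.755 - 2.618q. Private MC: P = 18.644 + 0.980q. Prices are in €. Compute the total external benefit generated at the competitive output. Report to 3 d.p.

Market equilibrium (private): 18.644 + 0.980q = 52.755 - 2.618q → q_m = 9.4805.
Total external benefit = MEB × q_m = 17.816 × 9.4805 = 168.9046.

€168.905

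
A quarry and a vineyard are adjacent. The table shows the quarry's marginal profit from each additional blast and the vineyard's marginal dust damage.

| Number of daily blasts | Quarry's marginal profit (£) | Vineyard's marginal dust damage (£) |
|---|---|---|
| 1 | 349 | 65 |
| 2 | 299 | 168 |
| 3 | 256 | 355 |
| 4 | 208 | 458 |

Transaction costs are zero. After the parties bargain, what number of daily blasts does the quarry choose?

2

Bargaining reaches the level where marginal profit last exceeds marginal dust damage.
That holds through level 2 (299 ≥ 168) but not at 3 (256 < 355).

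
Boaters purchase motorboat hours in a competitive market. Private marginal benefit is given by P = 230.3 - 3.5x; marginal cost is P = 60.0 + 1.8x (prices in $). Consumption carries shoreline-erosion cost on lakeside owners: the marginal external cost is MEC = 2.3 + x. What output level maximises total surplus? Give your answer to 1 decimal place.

x* = 26.7

Social marginal benefit = demand − MEC = 228.0 - 4.5x.
Set SMB = MC: 228.0 - 4.5x = 60.0 + 1.8x → x* = 26.6667.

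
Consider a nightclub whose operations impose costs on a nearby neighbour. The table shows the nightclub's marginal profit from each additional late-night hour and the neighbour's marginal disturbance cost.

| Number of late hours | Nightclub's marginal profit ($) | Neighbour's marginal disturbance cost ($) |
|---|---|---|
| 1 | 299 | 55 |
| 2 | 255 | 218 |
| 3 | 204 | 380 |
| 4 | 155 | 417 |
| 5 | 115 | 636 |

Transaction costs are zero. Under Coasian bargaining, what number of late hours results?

2

Bargaining reaches the level where marginal profit last exceeds marginal disturbance cost.
That holds through level 2 (255 ≥ 218) but not at 3 (204 < 380).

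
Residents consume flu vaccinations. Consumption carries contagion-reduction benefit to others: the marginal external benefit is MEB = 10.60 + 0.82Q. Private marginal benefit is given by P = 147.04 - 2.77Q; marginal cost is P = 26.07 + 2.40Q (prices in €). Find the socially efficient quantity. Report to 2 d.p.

Social marginal benefit = demand + MEB = 157.64 - 1.95Q.
Set SMB = MC: 157.64 - 1.95Q = 26.07 + 2.40Q → Q* = 30.2460.

Q* = 30.25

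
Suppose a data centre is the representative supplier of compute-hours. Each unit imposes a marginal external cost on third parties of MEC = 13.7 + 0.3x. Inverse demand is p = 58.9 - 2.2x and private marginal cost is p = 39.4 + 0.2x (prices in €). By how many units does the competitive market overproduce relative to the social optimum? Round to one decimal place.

Market equilibrium (private): 39.4 + 0.2x = 58.9 - 2.2x → x_m = 8.1250.
Social marginal cost = private MC + MEC = 53.1 + 0.5x.
Set SMC = demand: 53.1 + 0.5x = 58.9 - 2.2x → x* = 2.1481.
Gap = |8.1250 − 2.1481| = 5.9769.

6.0 units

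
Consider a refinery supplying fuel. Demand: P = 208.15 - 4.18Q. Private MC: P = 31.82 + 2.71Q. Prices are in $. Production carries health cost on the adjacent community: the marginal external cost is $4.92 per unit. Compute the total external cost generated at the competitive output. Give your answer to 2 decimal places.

$125.91

Market equilibrium (private): 31.82 + 2.71Q = 208.15 - 4.18Q → Q_m = 25.5922.
Total external cost = MEC × Q_m = 4.92 × 25.5922 = 125.9136.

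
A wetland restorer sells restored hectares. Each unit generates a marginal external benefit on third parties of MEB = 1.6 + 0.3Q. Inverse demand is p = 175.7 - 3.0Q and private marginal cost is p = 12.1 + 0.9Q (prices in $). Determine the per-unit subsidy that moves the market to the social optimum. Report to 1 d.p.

Social marginal cost = private MC − MEB = 10.5 + 0.6Q.
Set SMC = demand: 10.5 + 0.6Q = 175.7 - 3.0Q → Q* = 45.8889.
The Pigouvian subsidy equals MEB at Q*: 1.6 + 0.3×45.8889 = 15.3667.

subsidy = $15.4 per unit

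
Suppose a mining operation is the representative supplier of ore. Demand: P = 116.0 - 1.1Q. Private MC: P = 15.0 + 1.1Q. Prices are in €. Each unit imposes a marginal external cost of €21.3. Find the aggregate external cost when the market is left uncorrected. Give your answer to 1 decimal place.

€977.9

Market equilibrium (private): 15.0 + 1.1Q = 116.0 - 1.1Q → Q_m = 45.9091.
Total external cost = MEC × Q_m = 21.3 × 45.9091 = 977.8638.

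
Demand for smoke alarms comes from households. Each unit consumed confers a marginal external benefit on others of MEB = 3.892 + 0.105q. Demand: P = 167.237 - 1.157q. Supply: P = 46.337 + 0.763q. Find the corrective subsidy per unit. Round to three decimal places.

Social marginal benefit = demand + MEB = 171.129 - 1.052q.
Set SMB = MC: 171.129 - 1.052q = 46.337 + 0.763q → q* = 68.7559.
The Pigouvian subsidy equals MEB at q*: 3.892 + 0.105×68.7559 = 11.1114.

subsidy = 11.111 per unit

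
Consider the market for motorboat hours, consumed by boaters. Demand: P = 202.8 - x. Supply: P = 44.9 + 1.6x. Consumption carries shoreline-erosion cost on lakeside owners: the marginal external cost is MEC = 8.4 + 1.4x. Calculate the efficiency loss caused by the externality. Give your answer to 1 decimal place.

Market equilibrium (private): 44.9 + 1.6x = 202.8 - x → x_m = 60.7308.
Social marginal benefit = demand − MEC = 194.4 - 2.4x.
Set SMB = MC: 194.4 - 2.4x = 44.9 + 1.6x → x* = 37.3750.
The welfare-loss triangle has base |x_m − x*| and height MEC(x_m) (the vertical gap between SMB and MC is zero at x* and MEC at x_m).
DWL = ½ × 23.3558 × 93.4231 = 1090.9856.

DWL = 1091.0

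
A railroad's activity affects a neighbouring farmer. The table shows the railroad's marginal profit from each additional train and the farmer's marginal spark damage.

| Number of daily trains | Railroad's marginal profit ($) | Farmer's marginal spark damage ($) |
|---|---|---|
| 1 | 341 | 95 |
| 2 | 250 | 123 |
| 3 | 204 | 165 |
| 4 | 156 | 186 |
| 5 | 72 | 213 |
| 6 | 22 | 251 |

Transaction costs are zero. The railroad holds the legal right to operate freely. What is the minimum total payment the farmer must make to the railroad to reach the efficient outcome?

Left alone the railroad would choose level 6 (marginal profit stays positive).
Efficient level: k* = 3 (marginal profit ≥ marginal spark damage through 3).
The farmer must at least cover the railroad's forgone profit from cutting 6→3: 156 + 72 + 22 = 250.

$250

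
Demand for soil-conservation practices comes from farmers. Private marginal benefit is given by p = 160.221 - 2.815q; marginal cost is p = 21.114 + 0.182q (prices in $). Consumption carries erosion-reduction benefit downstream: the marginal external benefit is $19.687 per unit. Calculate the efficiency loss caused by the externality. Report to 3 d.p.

Market equilibrium (private): 21.114 + 0.182q = 160.221 - 2.815q → q_m = 46.4154.
Social marginal benefit = demand + MEB = 179.908 - 2.815q.
Set SMB = MC: 179.908 - 2.815q = 21.114 + 0.182q → q* = 52.9843.
Height of the DWL triangle at q_m is SMB(q_m) − MC(q_m) = MEB(q_m) = 19.6870.
DWL = ½ × 6.5689 × 19.6870 = 64.6610.

DWL = $64.661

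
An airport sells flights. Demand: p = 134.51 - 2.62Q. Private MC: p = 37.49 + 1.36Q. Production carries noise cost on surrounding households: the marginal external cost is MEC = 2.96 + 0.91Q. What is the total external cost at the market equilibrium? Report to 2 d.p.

Market equilibrium (private): 37.49 + 1.36Q = 134.51 - 2.62Q → Q_m = 24.3769.
Total external cost = ∫₀^{Q_m} (2.96 + 0.91Q) dQ = 2.96×24.3769 + ½×0.91×24.3769² = 342.5318.

342.53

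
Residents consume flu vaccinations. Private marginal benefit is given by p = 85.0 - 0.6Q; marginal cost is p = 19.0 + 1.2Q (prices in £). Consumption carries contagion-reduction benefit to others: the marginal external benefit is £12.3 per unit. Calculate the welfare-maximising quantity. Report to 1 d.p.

Q* = 43.5

Social marginal benefit = demand + MEB = 97.3 - 0.6Q.
Set SMB = MC: 97.3 - 0.6Q = 19.0 + 1.2Q → Q* = 43.5000.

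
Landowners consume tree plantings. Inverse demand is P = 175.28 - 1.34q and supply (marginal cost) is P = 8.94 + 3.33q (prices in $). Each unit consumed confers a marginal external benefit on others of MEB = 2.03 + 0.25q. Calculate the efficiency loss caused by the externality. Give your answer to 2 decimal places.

DWL = $13.53

Market equilibrium (private): 8.94 + 3.33q = 175.28 - 1.34q → q_m = 35.6188.
Social marginal benefit = demand + MEB = 177.31 - 1.09q.
Set SMB = MC: 177.31 - 1.09q = 8.94 + 3.33q → q* = 38.0928.
Between q* and q_m the wedge SMB − MC runs linearly from 0 to MEB(q_m), so the loss is a triangle.
DWL = ½ × 2.4740 × 10.9347 = 13.5262.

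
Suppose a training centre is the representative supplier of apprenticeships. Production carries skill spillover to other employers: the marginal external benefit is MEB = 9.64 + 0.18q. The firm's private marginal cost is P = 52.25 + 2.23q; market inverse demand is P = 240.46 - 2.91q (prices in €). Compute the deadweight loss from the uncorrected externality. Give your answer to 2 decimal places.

Market equilibrium (private): 52.25 + 2.23q = 240.46 - 2.91q → q_m = 36.6167.
Social marginal cost = private MC − MEB = 42.61 + 2.05q.
Set SMC = demand: 42.61 + 2.05q = 240.46 - 2.91q → q* = 39.8891.
The loss is the area between SMC and demand from q* to q_m; with linear curves that's a triangle of height MEB(q_m).
DWL = ½ × 3.2724 × 16.2310 = 26.5572.

DWL = €26.56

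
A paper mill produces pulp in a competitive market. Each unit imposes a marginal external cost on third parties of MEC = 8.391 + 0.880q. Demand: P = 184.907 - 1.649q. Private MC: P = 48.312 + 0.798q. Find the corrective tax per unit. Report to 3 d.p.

Social marginal cost = private MC + MEC = 56.703 + 1.678q.
Set SMC = demand: 56.703 + 1.678q = 184.907 - 1.649q → q* = 38.5344.
The Pigouvian tax equals MEC at q*: 8.391 + 0.880×38.5344 = 42.3013.

tax = 42.301 per unit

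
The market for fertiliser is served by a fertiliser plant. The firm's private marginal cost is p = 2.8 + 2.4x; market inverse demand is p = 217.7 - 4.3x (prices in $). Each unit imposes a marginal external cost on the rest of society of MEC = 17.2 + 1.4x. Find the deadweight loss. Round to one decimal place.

Market equilibrium (private): 2.8 + 2.4x = 217.7 - 4.3x → x_m = 32.0746.
Social marginal cost = private MC + MEC = 20.0 + 3.8x.
Set SMC = demand: 20.0 + 3.8x = 217.7 - 4.3x → x* = 24.4074.
Height of the DWL triangle at x_m is SMC(x_m) − demand(x_m) = MEC(x_m) = 62.1045.
DWL = ½ × 7.6672 × 62.1045 = 238.0838.

DWL = $238.1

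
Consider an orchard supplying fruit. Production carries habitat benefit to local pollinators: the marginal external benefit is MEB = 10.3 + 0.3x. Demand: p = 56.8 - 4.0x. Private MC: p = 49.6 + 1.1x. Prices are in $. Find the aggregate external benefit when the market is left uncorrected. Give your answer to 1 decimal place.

$14.8

Market equilibrium (private): 49.6 + 1.1x = 56.8 - 4.0x → x_m = 1.4118.
Total external benefit = ∫₀^{x_m} (10.3 + 0.3x) dx = 10.3×1.4118 + ½×0.3×1.4118² = 14.8405.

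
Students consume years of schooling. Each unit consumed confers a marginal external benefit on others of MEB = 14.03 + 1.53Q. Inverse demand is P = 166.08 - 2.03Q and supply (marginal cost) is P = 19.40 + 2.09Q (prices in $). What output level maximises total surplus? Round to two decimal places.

Social marginal benefit = demand + MEB = 180.11 - 0.50Q.
Set SMB = MC: 180.11 - 0.50Q = 19.40 + 2.09Q → Q* = 62.0502.

Q* = 62.05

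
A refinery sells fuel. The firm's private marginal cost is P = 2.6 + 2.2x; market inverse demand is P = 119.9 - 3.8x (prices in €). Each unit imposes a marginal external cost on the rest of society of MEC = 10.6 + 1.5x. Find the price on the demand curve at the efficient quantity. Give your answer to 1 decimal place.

P = €65.8

Social marginal cost = private MC + MEC = 13.2 + 3.7x.
Set SMC = demand: 13.2 + 3.7x = 119.9 - 3.8x → x* = 14.2267.
Consumer price on the demand curve at x*: 119.9 − 3.8×14.2267 = 65.8385.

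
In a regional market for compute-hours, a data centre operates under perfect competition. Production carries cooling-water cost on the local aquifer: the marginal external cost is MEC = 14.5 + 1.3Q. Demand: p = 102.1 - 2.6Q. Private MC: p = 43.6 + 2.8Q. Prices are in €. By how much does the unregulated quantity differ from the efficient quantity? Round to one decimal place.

4.3 units

Market equilibrium (private): 43.6 + 2.8Q = 102.1 - 2.6Q → Q_m = 10.8333.
Social marginal cost = private MC + MEC = 58.1 + 4.1Q.
Set SMC = demand: 58.1 + 4.1Q = 102.1 - 2.6Q → Q* = 6.5672.
Gap = |10.8333 − 6.5672| = 4.2661.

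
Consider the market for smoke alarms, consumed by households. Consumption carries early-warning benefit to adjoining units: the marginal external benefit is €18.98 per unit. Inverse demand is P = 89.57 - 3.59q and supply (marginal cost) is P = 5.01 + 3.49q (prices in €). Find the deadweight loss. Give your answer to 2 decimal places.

Market equilibrium (private): 5.01 + 3.49q = 89.57 - 3.59q → q_m = 11.9435.
Social marginal benefit = demand + MEB = 108.55 - 3.59q.
Set SMB = MC: 108.55 - 3.59q = 5.01 + 3.49q → q* = 14.6243.
Height of the DWL triangle at q_m is SMB(q_m) − MC(q_m) = MEB(q_m) = 18.9800.
DWL = ½ × 2.6808 × 18.9800 = 25.4408.

DWL = €25.44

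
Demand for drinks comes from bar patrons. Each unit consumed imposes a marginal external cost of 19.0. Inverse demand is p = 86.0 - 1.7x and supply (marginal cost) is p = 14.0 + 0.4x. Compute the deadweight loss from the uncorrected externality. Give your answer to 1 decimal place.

Market equilibrium (private): 14.0 + 0.4x = 86.0 - 1.7x → x_m = 34.2857.
Social marginal benefit = demand − MEC = 67.0 - 1.7x.
Set SMB = MC: 67.0 - 1.7x = 14.0 + 0.4x → x* = 25.2381.
Height of the DWL triangle at x_m is MC(x_m) − SMB(x_m) = MEC(x_m) = 19.0000.
DWL = ½ × 9.0476 × 19.0000 = 85.9522.

DWL = 86.0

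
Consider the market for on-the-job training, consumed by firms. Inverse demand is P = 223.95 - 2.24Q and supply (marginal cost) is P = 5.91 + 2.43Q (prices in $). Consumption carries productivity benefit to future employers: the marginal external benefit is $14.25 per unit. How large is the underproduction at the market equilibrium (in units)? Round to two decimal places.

3.05 units

Market equilibrium (private): 5.91 + 2.43Q = 223.95 - 2.24Q → Q_m = 46.6895.
Social marginal benefit = demand + MEB = 238.20 - 2.24Q.
Set SMB = MC: 238.20 - 2.24Q = 5.91 + 2.43Q → Q* = 49.7409.
Gap = |46.6895 − 49.7409| = 3.0514.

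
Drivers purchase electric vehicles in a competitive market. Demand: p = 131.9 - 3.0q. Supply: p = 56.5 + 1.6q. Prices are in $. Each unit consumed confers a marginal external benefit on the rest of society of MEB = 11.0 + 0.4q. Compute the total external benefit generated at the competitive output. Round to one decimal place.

$234.0

Market equilibrium (private): 56.5 + 1.6q = 131.9 - 3.0q → q_m = 16.3913.
Total external benefit = ∫₀^{q_m} (11.0 + 0.4q) dq = 11.0×16.3913 + ½×0.4×16.3913² = 234.0392.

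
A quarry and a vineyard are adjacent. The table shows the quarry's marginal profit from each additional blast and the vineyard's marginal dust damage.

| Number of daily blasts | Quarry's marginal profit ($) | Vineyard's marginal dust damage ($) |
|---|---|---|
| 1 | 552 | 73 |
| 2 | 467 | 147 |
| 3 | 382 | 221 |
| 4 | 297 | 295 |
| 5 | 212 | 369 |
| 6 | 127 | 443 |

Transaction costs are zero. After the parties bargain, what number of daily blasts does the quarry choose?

Bargaining reaches the level where marginal profit last exceeds marginal dust damage.
That holds through level 4 (297 ≥ 295) but not at 5 (212 < 369).

4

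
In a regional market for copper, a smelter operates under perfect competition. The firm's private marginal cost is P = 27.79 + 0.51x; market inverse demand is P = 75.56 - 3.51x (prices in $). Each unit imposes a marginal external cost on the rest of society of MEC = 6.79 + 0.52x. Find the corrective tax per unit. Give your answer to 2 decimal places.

Social marginal cost = private MC + MEC = 34.58 + 1.03x.
Set SMC = demand: 34.58 + 1.03x = 75.56 - 3.51x → x* = 9.0264.
The Pigouvian tax equals MEC at x*: 6.79 + 0.52×9.0264 = 11.4837.

tax = $11.48 per unit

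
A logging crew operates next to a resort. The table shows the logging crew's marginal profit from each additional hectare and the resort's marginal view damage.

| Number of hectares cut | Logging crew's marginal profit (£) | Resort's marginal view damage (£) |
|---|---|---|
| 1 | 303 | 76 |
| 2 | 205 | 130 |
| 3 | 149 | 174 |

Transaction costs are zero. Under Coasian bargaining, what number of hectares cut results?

2

Bargaining reaches the level where marginal profit last exceeds marginal view damage.
That holds through level 2 (205 ≥ 130) but not at 3 (149 < 174).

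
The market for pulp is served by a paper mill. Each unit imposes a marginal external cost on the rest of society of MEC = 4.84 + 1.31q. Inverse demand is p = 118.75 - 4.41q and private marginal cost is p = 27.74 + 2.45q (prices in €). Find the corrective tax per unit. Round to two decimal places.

tax = €18.66 per unit

Social marginal cost = private MC + MEC = 32.58 + 3.76q.
Set SMC = demand: 32.58 + 3.76q = 118.75 - 4.41q → q* = 10.5471.
The Pigouvian tax equals MEC at q*: 4.84 + 1.31×10.5471 = 18.6567.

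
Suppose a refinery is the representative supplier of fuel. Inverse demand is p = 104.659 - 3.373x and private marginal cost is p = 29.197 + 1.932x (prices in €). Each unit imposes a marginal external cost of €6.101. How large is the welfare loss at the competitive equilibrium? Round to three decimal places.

Market equilibrium (private): 29.197 + 1.932x = 104.659 - 3.373x → x_m = 14.2247.
Social marginal cost = private MC + MEC = 35.298 + 1.932x.
Set SMC = demand: 35.298 + 1.932x = 104.659 - 3.373x → x* = 13.0746.
The loss is the area between SMC and demand from x* to x_m; with linear curves that's a triangle of height MEC(x_m).
DWL = ½ × 1.1501 × 6.1010 = 3.5084.

DWL = €3.508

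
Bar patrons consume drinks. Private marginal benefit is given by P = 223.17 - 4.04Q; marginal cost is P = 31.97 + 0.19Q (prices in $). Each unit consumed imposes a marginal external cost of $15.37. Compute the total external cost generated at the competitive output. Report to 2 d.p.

Market equilibrium (private): 31.97 + 0.19Q = 223.17 - 4.04Q → Q_m = 45.2009.
Total external cost = MEC × Q_m = 15.37 × 45.2009 = 694.7378.

$694.74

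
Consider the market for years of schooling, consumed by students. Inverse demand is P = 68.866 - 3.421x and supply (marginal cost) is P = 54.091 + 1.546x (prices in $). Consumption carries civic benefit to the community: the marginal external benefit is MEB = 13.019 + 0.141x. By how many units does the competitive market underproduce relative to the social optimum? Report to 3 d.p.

Market equilibrium (private): 54.091 + 1.546x = 68.866 - 3.421x → x_m = 2.9746.
Social marginal benefit = demand + MEB = 81.885 - 3.280x.
Set SMB = MC: 81.885 - 3.280x = 54.091 + 1.546x → x* = 5.7592.
Gap = |2.9746 − 5.7592| = 2.7846.

2.785 units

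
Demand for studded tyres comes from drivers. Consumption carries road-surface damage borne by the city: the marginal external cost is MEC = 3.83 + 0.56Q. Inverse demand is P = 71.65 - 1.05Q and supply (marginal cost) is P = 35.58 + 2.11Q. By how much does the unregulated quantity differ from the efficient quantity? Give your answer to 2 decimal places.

Market equilibrium (private): 35.58 + 2.11Q = 71.65 - 1.05Q → Q_m = 11.4146.
Social marginal benefit = demand − MEC = 67.82 - 1.61Q.
Set SMB = MC: 67.82 - 1.61Q = 35.58 + 2.11Q → Q* = 8.6667.
Gap = |11.4146 − 8.6667| = 2.7479.

2.75 units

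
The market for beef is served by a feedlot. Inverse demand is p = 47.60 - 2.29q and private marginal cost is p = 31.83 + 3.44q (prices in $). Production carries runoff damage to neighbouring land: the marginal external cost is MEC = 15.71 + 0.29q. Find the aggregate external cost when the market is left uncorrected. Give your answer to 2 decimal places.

Market equilibrium (private): 31.83 + 3.44q = 47.60 - 2.29q → q_m = 2.7522.
Total external cost = ∫₀^{q_m} (15.71 + 0.29q) dq = 15.71×2.7522 + ½×0.29×2.7522² = 44.3354.

$44.34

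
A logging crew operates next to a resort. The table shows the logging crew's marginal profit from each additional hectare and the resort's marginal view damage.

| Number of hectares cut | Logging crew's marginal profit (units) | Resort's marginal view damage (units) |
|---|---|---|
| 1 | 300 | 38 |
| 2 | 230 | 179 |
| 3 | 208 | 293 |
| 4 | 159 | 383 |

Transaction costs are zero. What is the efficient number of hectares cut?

2

Bargaining reaches the level where marginal profit last exceeds marginal view damage.
That holds through level 2 (230 ≥ 179) but not at 3 (208 < 293).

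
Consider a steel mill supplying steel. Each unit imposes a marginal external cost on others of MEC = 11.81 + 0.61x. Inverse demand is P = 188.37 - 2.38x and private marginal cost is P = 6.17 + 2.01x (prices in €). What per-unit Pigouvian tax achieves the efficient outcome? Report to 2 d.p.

tax = €32.60 per unit

Social marginal cost = private MC + MEC = 17.98 + 2.62x.
Set SMC = demand: 17.98 + 2.62x = 188.37 - 2.38x → x* = 34.0780.
The Pigouvian tax equals MEC at x*: 11.81 + 0.61×34.0780 = 32.5976.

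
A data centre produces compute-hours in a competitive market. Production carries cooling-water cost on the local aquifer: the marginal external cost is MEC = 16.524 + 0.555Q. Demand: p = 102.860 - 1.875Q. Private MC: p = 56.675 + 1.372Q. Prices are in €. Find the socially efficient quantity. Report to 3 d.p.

Social marginal cost = private MC + MEC = 73.199 + 1.927Q.
Set SMC = demand: 73.199 + 1.927Q = 102.860 - 1.875Q → Q* = 7.8014.

Q* = 7.801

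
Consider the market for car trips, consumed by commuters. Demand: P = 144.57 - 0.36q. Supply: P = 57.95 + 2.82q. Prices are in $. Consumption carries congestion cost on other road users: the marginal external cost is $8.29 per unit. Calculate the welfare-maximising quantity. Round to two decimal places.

q* = 24.63

Social marginal benefit = demand − MEC = 136.28 - 0.36q.
Set SMB = MC: 136.28 - 0.36q = 57.95 + 2.82q → q* = 24.6321.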